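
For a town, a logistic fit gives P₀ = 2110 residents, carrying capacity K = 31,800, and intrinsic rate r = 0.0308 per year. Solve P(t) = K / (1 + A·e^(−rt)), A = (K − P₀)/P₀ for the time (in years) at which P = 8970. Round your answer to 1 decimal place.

t ≈ 55.5 years

A = (31800 − 2110)/2110 = 14.07109
8970 = 31800/(1 + 14.07109·e^(−0.0308t)) → 1 + 14.07109·e^(−0.0308t) = 3.54515
e^(−0.0308t) = 0.180878 → t = ln(5.52859)/0.0308 = 1.70993/0.0308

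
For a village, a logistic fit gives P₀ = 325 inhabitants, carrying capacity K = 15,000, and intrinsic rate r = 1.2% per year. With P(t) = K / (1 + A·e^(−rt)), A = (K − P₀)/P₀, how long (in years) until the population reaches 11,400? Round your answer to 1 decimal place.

A = (15000 − 325)/325 = 45.15385
11400 = 15000/(1 + 45.15385·e^(−0.012t)) → 1 + 45.15385·e^(−0.012t) = 1.31579
e^(−0.012t) = 0.006994 → t = ln(142.98718)/0.012 = 4.96275/0.012

t ≈ 413.6 years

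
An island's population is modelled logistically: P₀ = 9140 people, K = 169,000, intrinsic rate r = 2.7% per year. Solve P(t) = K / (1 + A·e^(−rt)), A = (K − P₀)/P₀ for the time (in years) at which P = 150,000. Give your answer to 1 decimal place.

t ≈ 182.5 years

A = (169000 − 9140)/9140 = 17.49015
150000 = 169000/(1 + 17.49015·e^(−0.027t)) → 1 + 17.49015·e^(−0.027t) = 1.12667
e^(−0.027t) = 0.007242 → t = ln(138.08016)/0.027 = 4.92783/0.027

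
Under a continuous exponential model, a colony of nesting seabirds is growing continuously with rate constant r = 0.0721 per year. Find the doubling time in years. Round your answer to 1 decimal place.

doubling time = ln(2) / |r| = 0.69315 / 0.0721

doubling time ≈ 9.6 years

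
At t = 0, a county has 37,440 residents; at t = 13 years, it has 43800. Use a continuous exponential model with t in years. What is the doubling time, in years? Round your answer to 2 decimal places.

doubling time ≈ 57.43 years

r = ln(43800/37440) / 13 = ln(1.16987) / 13 ≈ 0.012069 per year
doubling time = ln 2 / |r| = 0.69315 / 0.012069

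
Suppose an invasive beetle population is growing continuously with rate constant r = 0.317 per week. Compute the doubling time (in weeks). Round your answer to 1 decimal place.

doubling time ≈ 2.2 weeks

doubling time = ln(2) / |r| = 0.69315 / 0.317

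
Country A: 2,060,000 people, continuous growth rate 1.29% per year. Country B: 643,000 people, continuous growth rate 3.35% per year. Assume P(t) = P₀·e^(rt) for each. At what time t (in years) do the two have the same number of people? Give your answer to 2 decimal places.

t ≈ 56.52 years

2060000·e^(0.0129t) = 643000·e^(0.0335t)
2060000/643000 = e^((0.0335 − 0.0129)t) → ln(3.20373) = 0.0206·t
t = 1.16432 / 0.0206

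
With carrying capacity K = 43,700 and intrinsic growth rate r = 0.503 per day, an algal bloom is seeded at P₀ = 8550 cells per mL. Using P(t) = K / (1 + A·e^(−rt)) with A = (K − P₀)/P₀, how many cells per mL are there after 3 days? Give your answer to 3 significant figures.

A = (43700 − 8550)/8550 = 4.11111
P(3) = 43700 / (1 + 4.11111·e^(−0.503·3)) = 43700 / (1 + 4.11111·0.221131)
= 43700 / 1.90909 ≈ 22890.44

≈ 22,900 cells per mL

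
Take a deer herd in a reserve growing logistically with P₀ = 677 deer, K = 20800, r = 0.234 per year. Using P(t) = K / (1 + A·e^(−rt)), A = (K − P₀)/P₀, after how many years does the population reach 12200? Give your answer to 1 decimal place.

t ≈ 16.0 years

A = (20800 − 677)/677 = 29.72378
12200 = 20800/(1 + 29.72378·e^(−0.234t)) → 1 + 29.72378·e^(−0.234t) = 1.70492
e^(−0.234t) = 0.023716 → t = ln(42.16629)/0.234 = 3.74162/0.234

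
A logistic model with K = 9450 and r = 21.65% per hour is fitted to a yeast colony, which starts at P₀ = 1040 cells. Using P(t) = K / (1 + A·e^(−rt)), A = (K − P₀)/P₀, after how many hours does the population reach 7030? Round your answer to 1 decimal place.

A = (9450 − 1040)/1040 = 8.08654
7030 = 9450/(1 + 8.08654·e^(−0.2165t)) → 1 + 8.08654·e^(−0.2165t) = 1.34424
e^(−0.2165t) = 0.042569 → t = ln(23.49106)/0.2165 = 3.15662/0.2165

t ≈ 14.6 hours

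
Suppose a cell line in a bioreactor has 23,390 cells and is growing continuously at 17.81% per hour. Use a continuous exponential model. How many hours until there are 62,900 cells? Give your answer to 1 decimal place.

62900 = 23390 · e^(0.1781·t)
t = ln(62900/23390) / 0.1781 = ln(2.68918) / 0.1781 = 0.98924 / 0.1781

t ≈ 5.6 hours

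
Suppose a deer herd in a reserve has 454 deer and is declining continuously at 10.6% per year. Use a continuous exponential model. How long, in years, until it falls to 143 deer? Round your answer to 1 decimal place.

143 = 454 · e^(-0.106·t)
t = ln(143/454) / -0.106 = ln(0.31498) / -0.106 = -1.15525 / -0.106

t ≈ 10.9 years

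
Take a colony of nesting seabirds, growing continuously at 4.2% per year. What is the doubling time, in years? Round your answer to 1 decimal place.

doubling time ≈ 16.5 years

doubling time = ln(2) / |r| = 0.69315 / 0.042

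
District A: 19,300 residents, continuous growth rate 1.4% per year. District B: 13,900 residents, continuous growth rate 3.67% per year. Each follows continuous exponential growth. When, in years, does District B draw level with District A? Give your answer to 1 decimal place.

19300·e^(0.014t) = 13900·e^(0.0367t)
19300/13900 = e^((0.0367 − 0.014)t) → ln(1.38849) = 0.0227·t
t = 0.32822 / 0.0227

t ≈ 14.5 years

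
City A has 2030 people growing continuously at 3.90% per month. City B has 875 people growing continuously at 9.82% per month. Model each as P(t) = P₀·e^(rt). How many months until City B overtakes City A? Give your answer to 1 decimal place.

2030·e^(0.039t) = 875·e^(0.0982t)
2030/875 = e^((0.0982 − 0.039)t) → ln(2.32) = 0.0592·t
t = 0.84157 / 0.0592

t ≈ 14.2 months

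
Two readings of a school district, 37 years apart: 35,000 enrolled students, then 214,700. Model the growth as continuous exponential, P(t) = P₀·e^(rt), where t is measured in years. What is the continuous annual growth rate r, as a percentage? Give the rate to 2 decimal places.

214700 = 35000 · e^(r·37)
e^(37r) = 214700/35000 = 6.13429
r = ln(6.13429) / 37 = 1.81389 / 37

r ≈ 4.90% per year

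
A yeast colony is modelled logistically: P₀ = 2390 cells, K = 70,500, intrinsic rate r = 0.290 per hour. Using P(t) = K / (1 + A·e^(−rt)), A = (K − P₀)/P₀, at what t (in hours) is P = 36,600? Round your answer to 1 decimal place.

A = (70500 − 2390)/2390 = 28.49791
36600 = 70500/(1 + 28.49791·e^(−0.29t)) → 1 + 28.49791·e^(−0.29t) = 1.92623
e^(−0.29t) = 0.032502 → t = ln(30.76765)/0.29 = 3.42646/0.29

t ≈ 11.8 hours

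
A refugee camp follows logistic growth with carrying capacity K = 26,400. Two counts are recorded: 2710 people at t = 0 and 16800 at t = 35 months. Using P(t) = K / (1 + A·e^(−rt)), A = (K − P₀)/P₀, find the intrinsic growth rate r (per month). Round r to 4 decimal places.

A = (26400 − 2710)/2710 = 8.7417
16800 = 26400/(1 + 8.7417·e^(−r·35)) → e^(−35r) = (1.57143 − 1)/8.7417 = 0.065368
r = −ln(0.065368)/35 = 2.72772/35

r ≈ 0.0779 per month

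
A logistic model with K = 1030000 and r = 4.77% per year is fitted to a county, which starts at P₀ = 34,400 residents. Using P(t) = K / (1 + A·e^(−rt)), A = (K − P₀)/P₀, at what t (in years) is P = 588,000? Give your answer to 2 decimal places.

A = (1030000 − 34400)/34400 = 28.94186
588000 = 1030000/(1 + 28.94186·e^(−0.0477t)) → 1 + 28.94186·e^(−0.0477t) = 1.7517
e^(−0.0477t) = 0.025973 → t = ln(38.50184)/0.0477 = 3.65071/0.0477

t ≈ 76.53 years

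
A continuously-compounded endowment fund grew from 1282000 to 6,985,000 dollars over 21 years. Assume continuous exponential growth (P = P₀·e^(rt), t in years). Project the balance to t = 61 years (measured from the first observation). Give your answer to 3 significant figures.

r = ln(6985000/1282000) / 21 ≈ 0.080731 per year
P(61) = 1282000 · e^(0.080731·61) = 1282000 · 137.63009 ≈ 176441779.83

≈ 176,000,000 dollars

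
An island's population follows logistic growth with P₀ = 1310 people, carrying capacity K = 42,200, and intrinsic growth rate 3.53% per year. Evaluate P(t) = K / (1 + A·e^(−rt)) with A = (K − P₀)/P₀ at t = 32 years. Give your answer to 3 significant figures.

≈ 3,810 people

A = (42200 − 1310)/1310 = 31.21374
P(32) = 42200 / (1 + 31.21374·e^(−0.0353·32)) = 42200 / (1 + 31.21374·0.323162)
= 42200 / 11.08711 ≈ 3806.22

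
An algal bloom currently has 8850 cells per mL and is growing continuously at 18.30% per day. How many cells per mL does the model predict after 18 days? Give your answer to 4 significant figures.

≈ 238,500 cells per mL

P(18) = 8850 · e^(0.183·18) = 8850 · e^(3.294)
= 8850 · 26.95045 ≈ 238511.48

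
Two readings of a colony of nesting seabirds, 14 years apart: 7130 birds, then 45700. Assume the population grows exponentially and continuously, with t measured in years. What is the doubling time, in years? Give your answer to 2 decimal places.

r = ln(45700/7130) / 14 = ln(6.40954) / 14 ≈ 0.132699 per year
doubling time = ln 2 / |r| = 0.69315 / 0.132699

doubling time ≈ 5.22 years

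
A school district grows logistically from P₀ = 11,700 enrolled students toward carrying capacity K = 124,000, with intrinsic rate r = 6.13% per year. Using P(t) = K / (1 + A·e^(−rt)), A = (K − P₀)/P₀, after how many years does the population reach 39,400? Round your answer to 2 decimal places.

A = (124000 − 11700)/11700 = 9.59829
39400 = 124000/(1 + 9.59829·e^(−0.0613t)) → 1 + 9.59829·e^(−0.0613t) = 3.14721
e^(−0.0613t) = 0.223707 → t = ln(4.47013)/0.0613 = 1.49742/0.0613

t ≈ 24.43 years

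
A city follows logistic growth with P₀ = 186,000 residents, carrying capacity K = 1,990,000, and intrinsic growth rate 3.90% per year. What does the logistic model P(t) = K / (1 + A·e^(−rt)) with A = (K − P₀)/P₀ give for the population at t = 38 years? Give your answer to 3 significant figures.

A = (1990000 − 186000)/186000 = 9.69892
P(38) = 1990000 / (1 + 9.69892·e^(−0.039·38)) = 1990000 / (1 + 9.69892·0.227183)
= 1990000 / 3.20343 ≈ 621209.23

≈ 621,000 residents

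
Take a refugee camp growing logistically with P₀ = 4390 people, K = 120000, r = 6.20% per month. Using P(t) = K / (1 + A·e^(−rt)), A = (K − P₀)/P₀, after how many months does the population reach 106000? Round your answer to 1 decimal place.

t ≈ 85.4 months

A = (120000 − 4390)/4390 = 26.33485
106000 = 120000/(1 + 26.33485·e^(−0.062t)) → 1 + 26.33485·e^(−0.062t) = 1.13208
e^(−0.062t) = 0.005015 → t = ln(199.39245)/0.062 = 5.29527/0.062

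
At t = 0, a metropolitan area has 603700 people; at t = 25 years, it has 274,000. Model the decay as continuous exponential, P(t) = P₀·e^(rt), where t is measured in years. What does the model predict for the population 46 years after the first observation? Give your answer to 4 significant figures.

r = ln(274000/603700) / 25 ≈ -0.031598 per year
P(46) = 603700 · e^(-0.031598·46) = 603700 · 0.23375 ≈ 141114.37

≈ 141,100 people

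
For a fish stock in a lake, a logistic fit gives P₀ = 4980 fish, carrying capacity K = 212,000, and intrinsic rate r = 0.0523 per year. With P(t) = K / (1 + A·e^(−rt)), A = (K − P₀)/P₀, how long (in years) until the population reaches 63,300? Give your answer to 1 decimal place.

t ≈ 54.9 years

A = (212000 − 4980)/4980 = 41.57028
63300 = 212000/(1 + 41.57028·e^(−0.0523t)) → 1 + 41.57028·e^(−0.0523t) = 3.34913
e^(−0.0523t) = 0.05651 → t = ln(17.69602)/0.0523 = 2.87334/0.0523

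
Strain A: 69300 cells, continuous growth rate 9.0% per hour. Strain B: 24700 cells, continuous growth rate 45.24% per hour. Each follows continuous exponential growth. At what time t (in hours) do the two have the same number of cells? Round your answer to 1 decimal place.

69300·e^(0.09t) = 24700·e^(0.4524t)
69300/24700 = e^((0.4524 − 0.09)t) → ln(2.80567) = 0.3624·t
t = 1.03164 / 0.3624

t ≈ 2.8 hours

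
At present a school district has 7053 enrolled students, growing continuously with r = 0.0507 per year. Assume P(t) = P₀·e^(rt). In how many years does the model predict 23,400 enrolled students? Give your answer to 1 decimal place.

t ≈ 23.7 years

23400 = 7053 · e^(0.0507·t)
t = ln(23400/7053) / 0.0507 = ln(3.31774) / 0.0507 = 1.19928 / 0.0507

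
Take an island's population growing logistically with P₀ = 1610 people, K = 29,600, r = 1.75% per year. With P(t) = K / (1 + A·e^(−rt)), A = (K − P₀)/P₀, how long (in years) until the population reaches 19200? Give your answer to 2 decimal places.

A = (29600 − 1610)/1610 = 17.38509
19200 = 29600/(1 + 17.38509·e^(−0.0175t)) → 1 + 17.38509·e^(−0.0175t) = 1.54167
e^(−0.0175t) = 0.031157 → t = ln(32.09556)/0.0175 = 3.46872/0.0175

t ≈ 198.21 years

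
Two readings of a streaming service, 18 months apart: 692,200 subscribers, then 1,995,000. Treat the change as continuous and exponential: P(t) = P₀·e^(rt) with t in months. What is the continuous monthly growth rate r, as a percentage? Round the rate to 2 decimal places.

1995000 = 692200 · e^(r·18)
e^(18r) = 1995000/692200 = 2.88211
r = ln(2.88211) / 18 = 1.05852 / 18

r ≈ 5.88% per month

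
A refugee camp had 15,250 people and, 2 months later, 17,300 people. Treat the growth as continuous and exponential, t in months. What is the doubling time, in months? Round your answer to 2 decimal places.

r = ln(17300/15250) / 2 = ln(1.13443) / 2 ≈ 0.063063 per month
doubling time = ln 2 / |r| = 0.69315 / 0.063063

doubling time ≈ 10.99 months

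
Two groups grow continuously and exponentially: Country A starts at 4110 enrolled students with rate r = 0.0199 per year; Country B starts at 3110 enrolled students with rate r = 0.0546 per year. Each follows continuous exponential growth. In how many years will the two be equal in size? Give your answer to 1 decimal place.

4110·e^(0.0199t) = 3110·e^(0.0546t)
4110/3110 = e^((0.0546 − 0.0199)t) → ln(1.32154) = 0.0347·t
t = 0.2788 / 0.0347

t ≈ 8.0 years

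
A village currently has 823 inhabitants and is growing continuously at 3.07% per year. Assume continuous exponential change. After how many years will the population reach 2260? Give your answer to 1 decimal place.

2260 = 823 · e^(0.0307·t)
t = ln(2260/823) / 0.0307 = ln(2.74605) / 0.0307 = 1.01016 / 0.0307

t ≈ 32.9 years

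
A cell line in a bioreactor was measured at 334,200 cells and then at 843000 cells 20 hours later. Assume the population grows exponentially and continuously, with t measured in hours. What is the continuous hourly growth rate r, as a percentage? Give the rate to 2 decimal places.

843000 = 334200 · e^(r·20)
e^(20r) = 843000/334200 = 2.52244
r = ln(2.52244) / 20 = 0.92523 / 20

r ≈ 4.63% per hour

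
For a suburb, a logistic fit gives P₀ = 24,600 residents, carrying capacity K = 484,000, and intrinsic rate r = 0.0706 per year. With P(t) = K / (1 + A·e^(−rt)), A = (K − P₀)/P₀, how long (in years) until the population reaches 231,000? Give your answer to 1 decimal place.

A = (484000 − 24600)/24600 = 18.6748
231000 = 484000/(1 + 18.6748·e^(−0.0706t)) → 1 + 18.6748·e^(−0.0706t) = 2.09524
e^(−0.0706t) = 0.058648 → t = ln(17.0509)/0.0706 = 2.8362/0.0706

t ≈ 40.2 years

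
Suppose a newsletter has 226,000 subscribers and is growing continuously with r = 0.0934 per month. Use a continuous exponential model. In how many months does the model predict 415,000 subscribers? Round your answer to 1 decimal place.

t ≈ 6.5 months

415000 = 226000 · e^(0.0934·t)
t = ln(415000/226000) / 0.0934 = ln(1.83628) / 0.0934 = 0.60774 / 0.0934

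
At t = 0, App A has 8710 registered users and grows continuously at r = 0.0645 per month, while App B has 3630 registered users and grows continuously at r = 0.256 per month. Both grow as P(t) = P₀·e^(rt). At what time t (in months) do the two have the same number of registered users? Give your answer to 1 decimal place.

t ≈ 4.6 months

8710·e^(0.0645t) = 3630·e^(0.256t)
8710/3630 = e^((0.256 − 0.0645)t) → ln(2.39945) = 0.1915·t
t = 0.87524 / 0.1915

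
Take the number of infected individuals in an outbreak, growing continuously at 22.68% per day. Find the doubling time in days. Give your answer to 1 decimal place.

doubling time = ln(2) / |r| = 0.69315 / 0.2268

doubling time ≈ 3.1 days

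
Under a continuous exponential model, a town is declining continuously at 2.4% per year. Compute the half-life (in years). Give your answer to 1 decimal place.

half-life = ln(2) / |r| = 0.69315 / 0.024

half-life ≈ 28.9 years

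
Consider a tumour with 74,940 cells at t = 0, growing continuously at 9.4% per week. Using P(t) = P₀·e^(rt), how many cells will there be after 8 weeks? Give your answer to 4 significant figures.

P(8) = 74940 · e^(0.094·8) = 74940 · e^(0.752)
= 74940 · 2.12124 ≈ 158965.59

≈ 159,000 cells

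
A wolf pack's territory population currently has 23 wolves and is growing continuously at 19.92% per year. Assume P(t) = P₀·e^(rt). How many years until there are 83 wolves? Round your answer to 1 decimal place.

t ≈ 6.4 years

83 = 23 · e^(0.1992·t)
t = ln(83/23) / 0.1992 = ln(3.6087) / 0.1992 = 1.28335 / 0.1992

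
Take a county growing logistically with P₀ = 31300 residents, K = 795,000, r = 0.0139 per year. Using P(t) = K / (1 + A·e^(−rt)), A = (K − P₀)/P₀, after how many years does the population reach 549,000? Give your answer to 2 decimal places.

A = (795000 − 31300)/31300 = 24.39936
549000 = 795000/(1 + 24.39936·e^(−0.0139t)) → 1 + 24.39936·e^(−0.0139t) = 1.44809
e^(−0.0139t) = 0.018365 → t = ln(54.45223)/0.0139 = 3.99732/0.0139

t ≈ 287.58 years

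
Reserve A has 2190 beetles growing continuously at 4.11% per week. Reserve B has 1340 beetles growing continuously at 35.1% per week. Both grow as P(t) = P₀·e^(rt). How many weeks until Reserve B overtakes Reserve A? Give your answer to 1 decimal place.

2190·e^(0.0411t) = 1340·e^(0.351t)
2190/1340 = e^((0.351 − 0.0411)t) → ln(1.63433) = 0.3099·t
t = 0.49123 / 0.3099

t ≈ 1.6 weeks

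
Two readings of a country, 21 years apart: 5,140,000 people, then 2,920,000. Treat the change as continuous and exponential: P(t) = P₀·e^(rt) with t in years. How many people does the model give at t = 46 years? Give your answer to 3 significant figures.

r = ln(2920000/5140000) / 21 ≈ -0.026927 per year
P(46) = 5140000 · e^(-0.026927·46) = 5140000 · 0.28978 ≈ 1489448.15

≈ 1,490,000 people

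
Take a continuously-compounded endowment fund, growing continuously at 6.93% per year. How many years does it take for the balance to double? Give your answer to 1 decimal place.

doubling time ≈ 10.0 years

doubling time = ln(2) / |r| = 0.69315 / 0.0693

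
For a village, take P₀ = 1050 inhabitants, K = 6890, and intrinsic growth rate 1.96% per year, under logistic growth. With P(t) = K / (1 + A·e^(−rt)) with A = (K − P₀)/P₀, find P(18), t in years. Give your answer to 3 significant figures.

A = (6890 − 1050)/1050 = 5.5619
P(18) = 6890 / (1 + 5.5619·e^(−0.0196·18)) = 6890 / (1 + 5.5619·0.702718)
= 6890 / 4.90845 ≈ 1403.7

≈ 1,400 inhabitants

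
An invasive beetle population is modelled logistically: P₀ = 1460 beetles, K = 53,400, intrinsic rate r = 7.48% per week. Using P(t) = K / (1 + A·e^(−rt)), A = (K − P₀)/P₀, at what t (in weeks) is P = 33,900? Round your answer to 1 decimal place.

A = (53400 − 1460)/1460 = 35.57534
33900 = 53400/(1 + 35.57534·e^(−0.0748t)) → 1 + 35.57534·e^(−0.0748t) = 1.57522
e^(−0.0748t) = 0.016169 → t = ln(61.84636)/0.0748 = 4.12465/0.0748

t ≈ 55.1 weeks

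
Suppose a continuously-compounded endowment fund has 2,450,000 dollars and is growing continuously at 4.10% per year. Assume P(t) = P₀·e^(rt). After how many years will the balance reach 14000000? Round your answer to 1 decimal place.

14000000 = 2450000 · e^(0.041·t)
t = ln(14000000/2450000) / 0.041 = ln(5.71429) / 0.041 = 1.74297 / 0.041

t ≈ 42.5 years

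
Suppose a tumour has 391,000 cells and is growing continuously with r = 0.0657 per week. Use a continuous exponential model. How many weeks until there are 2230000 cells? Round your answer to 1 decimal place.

t ≈ 26.5 weeks

2230000 = 391000 · e^(0.0657·t)
t = ln(2230000/391000) / 0.0657 = ln(5.70332) / 0.0657 = 1.74105 / 0.0657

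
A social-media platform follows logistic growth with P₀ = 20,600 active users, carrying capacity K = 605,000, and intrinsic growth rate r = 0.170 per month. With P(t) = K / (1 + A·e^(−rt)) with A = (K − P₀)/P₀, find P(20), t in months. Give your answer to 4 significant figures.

A = (605000 − 20600)/20600 = 28.36893
P(20) = 605000 / (1 + 28.36893·e^(−0.17·20)) = 605000 / (1 + 28.36893·0.033373)
= 605000 / 1.94676 ≈ 310772.13

≈ 310,800 active users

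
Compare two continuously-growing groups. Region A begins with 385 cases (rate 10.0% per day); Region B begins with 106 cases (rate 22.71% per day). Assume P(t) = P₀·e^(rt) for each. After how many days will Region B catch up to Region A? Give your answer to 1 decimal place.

t ≈ 10.1 days

385·e^(0.1t) = 106·e^(0.2271t)
385/106 = e^((0.2271 − 0.1)t) → ln(3.63208) = 0.1271·t
t = 1.2898 / 0.1271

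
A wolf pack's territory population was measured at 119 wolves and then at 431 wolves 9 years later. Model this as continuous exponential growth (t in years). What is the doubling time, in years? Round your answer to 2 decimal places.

r = ln(431/119) / 9 = ln(3.62185) / 9 ≈ 0.142998 per year
doubling time = ln 2 / |r| = 0.69315 / 0.142998

doubling time ≈ 4.85 years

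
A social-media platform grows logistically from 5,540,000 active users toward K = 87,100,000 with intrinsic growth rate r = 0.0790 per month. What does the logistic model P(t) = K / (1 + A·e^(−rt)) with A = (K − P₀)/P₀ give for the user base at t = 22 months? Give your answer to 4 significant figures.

A = (87100000 − 5540000)/5540000 = 14.72202
P(22) = 87100000 / (1 + 14.72202·e^(−0.079·22)) = 87100000 / (1 + 14.72202·0.175872)
= 87100000 / 3.58919 ≈ 24267325.01

≈ 24,270,000 active users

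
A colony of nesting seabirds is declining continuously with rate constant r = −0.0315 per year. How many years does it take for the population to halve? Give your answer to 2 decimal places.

half-life = ln(2) / |r| = 0.69315 / 0.0315

half-life ≈ 22.00 years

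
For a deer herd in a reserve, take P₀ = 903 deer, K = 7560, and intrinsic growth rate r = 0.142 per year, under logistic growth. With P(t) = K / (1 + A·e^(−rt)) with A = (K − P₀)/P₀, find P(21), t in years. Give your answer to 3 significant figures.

A = (7560 − 903)/903 = 7.37209
P(21) = 7560 / (1 + 7.37209·e^(−0.142·21)) = 7560 / (1 + 7.37209·0.050691)
= 7560 / 1.3737 ≈ 5503.38

≈ 5,500 deer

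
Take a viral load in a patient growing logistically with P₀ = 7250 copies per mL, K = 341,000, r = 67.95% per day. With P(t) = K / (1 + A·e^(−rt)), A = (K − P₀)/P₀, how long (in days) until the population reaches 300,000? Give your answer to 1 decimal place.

t ≈ 8.6 days

A = (341000 − 7250)/7250 = 46.03448
300000 = 341000/(1 + 46.03448·e^(−0.6795t)) → 1 + 46.03448·e^(−0.6795t) = 1.13667
e^(−0.6795t) = 0.002969 → t = ln(336.83768)/0.6795 = 5.8196/0.6795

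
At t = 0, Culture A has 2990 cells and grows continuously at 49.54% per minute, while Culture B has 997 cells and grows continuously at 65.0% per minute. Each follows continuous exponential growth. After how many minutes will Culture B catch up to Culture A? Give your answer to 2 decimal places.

2990·e^(0.4954t) = 997·e^(0.65t)
2990/997 = e^((0.65 − 0.4954)t) → ln(2.999) = 0.1546·t
t = 1.09828 / 0.1546

t ≈ 7.10 minutes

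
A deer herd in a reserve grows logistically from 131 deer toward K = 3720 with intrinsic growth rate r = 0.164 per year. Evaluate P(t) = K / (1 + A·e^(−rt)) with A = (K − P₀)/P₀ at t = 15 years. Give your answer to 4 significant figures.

≈ 1,114 deer

A = (3720 − 131)/131 = 27.39695
P(15) = 3720 / (1 + 27.39695·e^(−0.164·15)) = 3720 / (1 + 27.39695·0.085435)
= 3720 / 3.34066 ≈ 1113.55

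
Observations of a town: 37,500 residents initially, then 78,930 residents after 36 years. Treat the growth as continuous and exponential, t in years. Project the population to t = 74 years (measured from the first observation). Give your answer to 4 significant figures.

≈ 173,100 residents

r = ln(78930/37500) / 36 ≈ 0.020673 per year
P(74) = 37500 · e^(0.020673·74) = 37500 · 4.61719 ≈ 173144.66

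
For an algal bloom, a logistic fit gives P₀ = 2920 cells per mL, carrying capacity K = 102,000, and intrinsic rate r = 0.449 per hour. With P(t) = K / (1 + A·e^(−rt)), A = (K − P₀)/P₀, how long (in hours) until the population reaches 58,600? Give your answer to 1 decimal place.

t ≈ 8.5 hours

A = (102000 − 2920)/2920 = 33.93151
58600 = 102000/(1 + 33.93151·e^(−0.449t)) → 1 + 33.93151·e^(−0.449t) = 1.74061
e^(−0.449t) = 0.021827 → t = ln(45.81535)/0.449 = 3.82462/0.449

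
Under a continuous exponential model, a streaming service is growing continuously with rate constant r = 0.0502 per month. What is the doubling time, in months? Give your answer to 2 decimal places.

doubling time = ln(2) / |r| = 0.69315 / 0.0502

doubling time ≈ 13.81 months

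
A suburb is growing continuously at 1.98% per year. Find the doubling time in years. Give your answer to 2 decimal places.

doubling time ≈ 35.01 years

doubling time = ln(2) / |r| = 0.69315 / 0.0198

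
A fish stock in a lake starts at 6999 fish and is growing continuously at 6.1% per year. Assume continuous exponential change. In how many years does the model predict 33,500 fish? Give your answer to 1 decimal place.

33500 = 6999 · e^(0.061·t)
t = ln(33500/6999) / 0.061 = ln(4.7864) / 0.061 = 1.56578 / 0.061

t ≈ 25.7 years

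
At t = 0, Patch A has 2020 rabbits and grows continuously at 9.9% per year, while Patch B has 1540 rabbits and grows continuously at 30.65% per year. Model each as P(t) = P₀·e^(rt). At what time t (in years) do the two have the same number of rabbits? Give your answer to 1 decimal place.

t ≈ 1.3 years

2020·e^(0.099t) = 1540·e^(0.3065t)
2020/1540 = e^((0.3065 − 0.099)t) → ln(1.31169) = 0.2075·t
t = 0.27132 / 0.2075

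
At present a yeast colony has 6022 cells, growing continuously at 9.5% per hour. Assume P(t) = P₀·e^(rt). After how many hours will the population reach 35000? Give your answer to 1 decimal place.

35000 = 6022 · e^(0.095·t)
t = ln(35000/6022) / 0.095 = ln(5.81202) / 0.095 = 1.75993 / 0.095

t ≈ 18.5 hours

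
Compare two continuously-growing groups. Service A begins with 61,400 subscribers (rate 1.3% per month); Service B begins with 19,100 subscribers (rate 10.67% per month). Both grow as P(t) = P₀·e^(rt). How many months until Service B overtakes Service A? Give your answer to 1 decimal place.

61400·e^(0.013t) = 19100·e^(0.1067t)
61400/19100 = e^((0.1067 − 0.013)t) → ln(3.21466) = 0.0937·t
t = 1.16772 / 0.0937

t ≈ 12.5 months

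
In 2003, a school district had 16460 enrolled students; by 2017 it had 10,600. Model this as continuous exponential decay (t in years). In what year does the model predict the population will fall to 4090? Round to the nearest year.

r = ln(10600/16460) / 14 = -0.44008/14 ≈ -0.031434 per year
t = ln(4090/16460) / r = -1.39239/-0.031434 ≈ 44.3 years after 2003

year 2047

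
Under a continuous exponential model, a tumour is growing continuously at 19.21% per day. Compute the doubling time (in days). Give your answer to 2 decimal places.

doubling time = ln(2) / |r| = 0.69315 / 0.1921

doubling time ≈ 3.61 days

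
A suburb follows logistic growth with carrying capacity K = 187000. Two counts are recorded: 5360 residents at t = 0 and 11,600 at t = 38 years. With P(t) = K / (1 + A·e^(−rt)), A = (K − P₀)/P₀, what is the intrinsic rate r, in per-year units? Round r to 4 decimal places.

A = (187000 − 5360)/5360 = 33.88806
11600 = 187000/(1 + 33.88806·e^(−r·38)) → e^(−38r) = (16.12069 − 1)/33.88806 = 0.446195
r = −ln(0.446195)/38 = 0.807/38

r ≈ 0.0212 per year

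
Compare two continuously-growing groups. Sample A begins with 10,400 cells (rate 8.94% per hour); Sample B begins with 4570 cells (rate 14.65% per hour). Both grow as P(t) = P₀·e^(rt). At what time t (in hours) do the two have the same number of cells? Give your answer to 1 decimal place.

t ≈ 14.4 hours

10400·e^(0.0894t) = 4570·e^(0.1465t)
10400/4570 = e^((0.1465 − 0.0894)t) → ln(2.27571) = 0.0571·t
t = 0.82229 / 0.0571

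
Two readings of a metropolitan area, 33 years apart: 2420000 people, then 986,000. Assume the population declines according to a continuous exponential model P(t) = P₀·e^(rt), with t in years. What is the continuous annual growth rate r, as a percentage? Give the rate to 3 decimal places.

r ≈ -2.721% per year

986000 = 2420000 · e^(r·33)
e^(33r) = 986000/2420000 = 0.40744
r = ln(0.40744) / 33 = -0.89787 / 33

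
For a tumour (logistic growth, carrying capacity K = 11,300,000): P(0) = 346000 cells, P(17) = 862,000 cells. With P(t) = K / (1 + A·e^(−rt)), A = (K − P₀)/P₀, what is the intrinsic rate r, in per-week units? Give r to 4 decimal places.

A = (11300000 − 346000)/346000 = 31.65896
862000 = 11300000/(1 + 31.65896·e^(−r·17)) → e^(−17r) = (13.10905 − 1)/31.65896 = 0.382484
r = −ln(0.382484)/17 = 0.96107/17

r ≈ 0.0565 per week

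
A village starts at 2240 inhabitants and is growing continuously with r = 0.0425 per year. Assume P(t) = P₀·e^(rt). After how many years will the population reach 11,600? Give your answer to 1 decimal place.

11600 = 2240 · e^(0.0425·t)
t = ln(11600/2240) / 0.0425 = ln(5.17857) / 0.0425 = 1.64453 / 0.0425

t ≈ 38.7 years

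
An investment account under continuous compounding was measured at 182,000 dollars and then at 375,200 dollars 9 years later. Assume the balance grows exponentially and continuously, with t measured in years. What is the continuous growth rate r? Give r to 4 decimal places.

r ≈ 0.0804 per year

375200 = 182000 · e^(r·9)
e^(9r) = 375200/182000 = 2.06154
r = ln(2.06154) / 9 = 0.72345 / 9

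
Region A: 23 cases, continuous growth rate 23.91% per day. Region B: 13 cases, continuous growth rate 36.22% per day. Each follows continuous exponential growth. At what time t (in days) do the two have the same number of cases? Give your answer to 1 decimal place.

23·e^(0.2391t) = 13·e^(0.3622t)
23/13 = e^((0.3622 − 0.2391)t) → ln(1.76923) = 0.1231·t
t = 0.57054 / 0.1231

t ≈ 4.6 days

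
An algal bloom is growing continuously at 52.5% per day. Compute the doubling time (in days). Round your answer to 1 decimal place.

doubling time = ln(2) / |r| = 0.69315 / 0.525

doubling time ≈ 1.3 days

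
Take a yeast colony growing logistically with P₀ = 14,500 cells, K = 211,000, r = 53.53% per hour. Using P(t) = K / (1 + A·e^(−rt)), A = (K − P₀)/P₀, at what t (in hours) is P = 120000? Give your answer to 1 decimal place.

t ≈ 5.4 hours

A = (211000 − 14500)/14500 = 13.55172
120000 = 211000/(1 + 13.55172·e^(−0.5353t)) → 1 + 13.55172·e^(−0.5353t) = 1.75833
e^(−0.5353t) = 0.055958 → t = ln(17.87041)/0.5353 = 2.88315/0.5353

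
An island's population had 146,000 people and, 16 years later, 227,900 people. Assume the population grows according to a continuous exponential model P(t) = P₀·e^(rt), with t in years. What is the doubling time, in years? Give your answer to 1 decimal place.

doubling time ≈ 24.9 years

r = ln(227900/146000) / 16 = ln(1.56096) / 16 ≈ 0.027831 per year
doubling time = ln 2 / |r| = 0.69315 / 0.027831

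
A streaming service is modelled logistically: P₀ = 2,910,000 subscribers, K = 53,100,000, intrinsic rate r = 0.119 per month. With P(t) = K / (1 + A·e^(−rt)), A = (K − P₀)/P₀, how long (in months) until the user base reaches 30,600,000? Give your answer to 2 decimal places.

A = (53100000 − 2910000)/2910000 = 17.24742
30600000 = 53100000/(1 + 17.24742·e^(−0.119t)) → 1 + 17.24742·e^(−0.119t) = 1.73529
e^(−0.119t) = 0.042632 → t = ln(23.45649)/0.119 = 3.15515/0.119

t ≈ 26.51 months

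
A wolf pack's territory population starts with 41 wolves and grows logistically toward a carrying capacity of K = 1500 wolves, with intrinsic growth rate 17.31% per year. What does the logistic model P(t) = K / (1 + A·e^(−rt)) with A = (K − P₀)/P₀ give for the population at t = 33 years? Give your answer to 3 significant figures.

A = (1500 − 41)/41 = 35.58537
P(33) = 1500 / (1 + 35.58537·e^(−0.1731·33)) = 1500 / (1 + 35.58537·0.003305)
= 1500 / 1.11761 ≈ 1342.15

≈ 1,340 wolves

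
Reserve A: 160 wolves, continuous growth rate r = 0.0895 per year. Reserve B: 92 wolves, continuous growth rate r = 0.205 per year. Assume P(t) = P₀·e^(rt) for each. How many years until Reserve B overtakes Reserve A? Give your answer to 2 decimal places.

160·e^(0.0895t) = 92·e^(0.205t)
160/92 = e^((0.205 − 0.0895)t) → ln(1.73913) = 0.1155·t
t = 0.55339 / 0.1155

t ≈ 4.79 years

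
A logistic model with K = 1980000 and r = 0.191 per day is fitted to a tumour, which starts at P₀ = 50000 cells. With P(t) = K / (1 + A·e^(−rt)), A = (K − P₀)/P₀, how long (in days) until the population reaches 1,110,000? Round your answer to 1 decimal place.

A = (1980000 − 50000)/50000 = 38.6
1110000 = 1980000/(1 + 38.6·e^(−0.191t)) → 1 + 38.6·e^(−0.191t) = 1.78378
e^(−0.191t) = 0.020305 → t = ln(49.24828)/0.191 = 3.89687/0.191

t ≈ 20.4 days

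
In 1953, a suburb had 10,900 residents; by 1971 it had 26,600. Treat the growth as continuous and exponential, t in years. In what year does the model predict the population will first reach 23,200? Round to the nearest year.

year 1968

r = ln(26600/10900) / 18 = 0.89215/18 ≈ 0.049564 per year
t = ln(23200/10900) / r = 0.75539/0.049564 ≈ 15.24 years after 1953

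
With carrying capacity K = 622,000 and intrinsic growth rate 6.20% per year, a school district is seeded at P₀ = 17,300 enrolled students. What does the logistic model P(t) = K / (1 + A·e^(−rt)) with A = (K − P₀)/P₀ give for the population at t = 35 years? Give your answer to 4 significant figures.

A = (622000 − 17300)/17300 = 34.95376
P(35) = 622000 / (1 + 34.95376·e^(−0.062·35)) = 622000 / (1 + 34.95376·0.114178)
= 622000 / 4.99094 ≈ 124625.9

≈ 124,600 enrolled students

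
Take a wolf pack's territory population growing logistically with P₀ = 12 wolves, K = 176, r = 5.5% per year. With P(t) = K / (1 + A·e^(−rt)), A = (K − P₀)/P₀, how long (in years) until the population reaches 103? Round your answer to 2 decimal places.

A = (176 − 12)/12 = 13.66667
103 = 176/(1 + 13.66667·e^(−0.055t)) → 1 + 13.66667·e^(−0.055t) = 1.70874
e^(−0.055t) = 0.051859 → t = ln(19.28311)/0.055 = 2.95923/0.055

t ≈ 53.80 years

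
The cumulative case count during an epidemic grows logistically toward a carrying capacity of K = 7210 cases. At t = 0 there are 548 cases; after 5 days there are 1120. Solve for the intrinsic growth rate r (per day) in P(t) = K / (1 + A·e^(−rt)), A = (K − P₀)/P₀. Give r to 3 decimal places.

A = (7210 − 548)/548 = 12.15693
1120 = 7210/(1 + 12.15693·e^(−r·5)) → e^(−5r) = (6.4375 − 1)/12.15693 = 0.447276
r = −ln(0.447276)/5 = 0.80458/5

r ≈ 0.161 per day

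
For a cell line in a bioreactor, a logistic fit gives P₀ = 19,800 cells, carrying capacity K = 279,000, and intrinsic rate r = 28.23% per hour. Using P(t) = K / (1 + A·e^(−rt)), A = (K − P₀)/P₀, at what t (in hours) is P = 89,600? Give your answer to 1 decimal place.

A = (279000 − 19800)/19800 = 13.09091
89600 = 279000/(1 + 13.09091·e^(−0.2823t)) → 1 + 13.09091·e^(−0.2823t) = 3.11384
e^(−0.2823t) = 0.161474 → t = ln(6.19295)/0.2823 = 1.82341/0.2823

t ≈ 6.5 hours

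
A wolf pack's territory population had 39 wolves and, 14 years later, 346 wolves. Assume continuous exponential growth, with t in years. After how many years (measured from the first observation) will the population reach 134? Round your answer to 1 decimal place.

t ≈ 7.9 years

r = ln(346/39) / 14 ≈ 0.15592 per year
t = ln(134/39) / r = 1.23428 / 0.15592 ≈ 7.916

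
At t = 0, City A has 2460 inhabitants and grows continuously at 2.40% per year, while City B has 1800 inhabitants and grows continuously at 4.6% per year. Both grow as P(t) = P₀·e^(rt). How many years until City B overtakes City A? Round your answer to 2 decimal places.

t ≈ 14.20 years

2460·e^(0.024t) = 1800·e^(0.046t)
2460/1800 = e^((0.046 − 0.024)t) → ln(1.36667) = 0.022·t
t = 0.31237 / 0.022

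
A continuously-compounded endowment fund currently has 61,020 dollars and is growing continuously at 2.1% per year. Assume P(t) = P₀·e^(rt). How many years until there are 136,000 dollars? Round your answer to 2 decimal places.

136000 = 61020 · e^(0.021·t)
t = ln(136000/61020) / 0.021 = ln(2.22878) / 0.021 = 0.80145 / 0.021

t ≈ 38.16 years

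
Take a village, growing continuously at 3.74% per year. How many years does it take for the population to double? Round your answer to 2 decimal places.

doubling time = ln(2) / |r| = 0.69315 / 0.0374

doubling time ≈ 18.53 years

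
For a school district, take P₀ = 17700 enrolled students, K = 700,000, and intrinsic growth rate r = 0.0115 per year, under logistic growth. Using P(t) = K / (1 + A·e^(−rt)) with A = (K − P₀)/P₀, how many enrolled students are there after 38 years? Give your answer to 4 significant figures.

≈ 27,030 enrolled students

A = (700000 − 17700)/17700 = 38.54802
P(38) = 700000 / (1 + 38.54802·e^(−0.0115·38)) = 700000 / (1 + 38.54802·0.645971)
= 700000 / 25.90092 ≈ 27026.07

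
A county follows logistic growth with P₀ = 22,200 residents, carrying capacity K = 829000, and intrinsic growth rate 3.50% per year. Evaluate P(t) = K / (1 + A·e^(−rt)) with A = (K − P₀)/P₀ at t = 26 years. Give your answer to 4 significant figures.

A = (829000 − 22200)/22200 = 36.34234
P(26) = 829000 / (1 + 36.34234·e^(−0.035·26)) = 829000 / (1 + 36.34234·0.402524)
= 829000 / 15.62867 ≈ 53043.53

≈ 53,040 residents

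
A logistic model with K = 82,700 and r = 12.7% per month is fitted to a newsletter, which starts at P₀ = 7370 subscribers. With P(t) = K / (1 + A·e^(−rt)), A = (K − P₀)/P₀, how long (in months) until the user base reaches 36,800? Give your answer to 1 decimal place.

t ≈ 16.6 months

A = (82700 − 7370)/7370 = 10.22117
36800 = 82700/(1 + 10.22117·e^(−0.127t)) → 1 + 10.22117·e^(−0.127t) = 2.24728
e^(−0.127t) = 0.122029 → t = ln(8.19475)/0.127 = 2.10349/0.127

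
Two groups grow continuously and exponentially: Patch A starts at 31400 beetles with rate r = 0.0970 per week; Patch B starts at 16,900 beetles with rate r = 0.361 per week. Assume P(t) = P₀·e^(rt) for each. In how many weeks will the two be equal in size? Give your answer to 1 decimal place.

31400·e^(0.097t) = 16900·e^(0.361t)
31400/16900 = e^((0.361 − 0.097)t) → ln(1.85799) = 0.264·t
t = 0.61949 / 0.264

t ≈ 2.3 weeks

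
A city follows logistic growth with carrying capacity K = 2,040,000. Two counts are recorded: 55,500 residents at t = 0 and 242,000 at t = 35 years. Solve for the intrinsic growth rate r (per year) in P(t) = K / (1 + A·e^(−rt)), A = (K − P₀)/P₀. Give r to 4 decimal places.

r ≈ 0.0449 per year

A = (2040000 − 55500)/55500 = 35.75676
242000 = 2040000/(1 + 35.75676·e^(−r·35)) → e^(−35r) = (8.42975 − 1)/35.75676 = 0.207786
r = −ln(0.207786)/35 = 1.57125/35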